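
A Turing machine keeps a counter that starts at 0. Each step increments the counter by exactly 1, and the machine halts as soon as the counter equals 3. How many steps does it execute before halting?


Counter starts at 0. Counting sequence:
  Step 1: counter = 1
  Step 2: counter = 2
  Step 3: counter = 3
Counter reached 3 -> halt
Total steps = 3

3


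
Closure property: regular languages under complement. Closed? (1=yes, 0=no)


Regular languages are closed under:
- Union (DFA product construction)
- Intersection (DFA product construction)
- Complement (swap accept/reject states)
- Concatenation (NFA construction)
- Kleene star (NFA construction)
complement is in this list
Therefore: closed

1


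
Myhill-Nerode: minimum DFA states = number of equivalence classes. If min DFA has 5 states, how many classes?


Myhill-Nerode theorem:
Number of equivalence classes = number of states in minimal DFA
Minimal DFA states = 5
Therefore equivalence classes = 5

5


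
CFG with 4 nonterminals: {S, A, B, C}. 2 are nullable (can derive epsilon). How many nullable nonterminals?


Nonterminals: {S, A, B, C}
A nonterminal is nullable if it can derive epsilon
Counting nullable nonterminals: 2
Total nullable = 2

2


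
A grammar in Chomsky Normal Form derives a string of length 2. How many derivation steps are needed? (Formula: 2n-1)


Chomsky Normal Form derivation:
String length n = 2
Each step either:
  - Splits a nonterminal into two (n-1 such steps)
  - Converts a nonterminal to terminal (n such steps)
Total = (n-1) + n = 2n - 1
= 2(2) - 1
= 4 - 1
= 3

3


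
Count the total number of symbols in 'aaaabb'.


String: 'aaaabb'
Counting characters:
  'a' appears 4 time(s)
  'b' appears 2 time(s)
Total length = 4 + 2 = 6

6


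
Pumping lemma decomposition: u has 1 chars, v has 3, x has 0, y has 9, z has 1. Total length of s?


|s| = |u| + |v| + |x| + |y| + |z|
= 1 + 3 + 0 + 9 + 1
= 4 + 0 + 10
= 4 + 10
= 14

14


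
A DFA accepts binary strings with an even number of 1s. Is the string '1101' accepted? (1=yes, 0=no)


DFA has 2 states: q_even (start, accept=yes) and q_odd
Processing string '1101' character by character:
  Position 0: read '1', 1-count=1 -> q_odd
  Position 1: read '1', 1-count=2 -> q_even
  Position 2: read '0', 1-count=2 -> q_even (no change)
  Position 3: read '1', 1-count=3 -> q_odd
Final state: q_odd, total 1s = 3 (odd); the DFA requires an even count -> reject

0


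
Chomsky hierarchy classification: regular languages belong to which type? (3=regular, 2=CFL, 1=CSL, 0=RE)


Chomsky hierarchy levels:
  Type 3: Regular (DFA/NFA/regex)
  Type 2: Context-free (PDA)
  Type 1: Context-sensitive
  Type 0: Recursively enumerable (TM)
'regular' corresponds to Type 3

3


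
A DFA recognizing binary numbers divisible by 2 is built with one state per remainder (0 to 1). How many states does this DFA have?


Divisibility by 2 is tracked via the remainder mod 2: 0, 1, ..., 1
The construction assigns one state to each remainder
Number of remainders = 2

2


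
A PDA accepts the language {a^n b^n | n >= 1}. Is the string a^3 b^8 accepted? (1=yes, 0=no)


Language requires equal numbers of a's and b's
PDA pushes for each 'a', pops for each 'b'
Number of a's = 3
Number of b's = 8
3 != 8 -> Reject

0


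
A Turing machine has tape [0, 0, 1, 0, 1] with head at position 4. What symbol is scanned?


Tape: [0, 0, 1, 0, 1]
Positions: 0 1 2 3 4
Values:    0 0 1 0 1
Head at position 4
tape[4] = 1

1


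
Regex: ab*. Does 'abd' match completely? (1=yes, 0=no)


Pattern: ab*
String: 'abd'
Pattern requires: exactly one 'a' followed by zero or more 'b's
First char is 'a' -> OK
Rest 'bd': all b's? No
Result: 0

0


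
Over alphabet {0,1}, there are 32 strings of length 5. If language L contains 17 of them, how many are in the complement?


Alphabet: {0,1}
String length: 5
Total strings of length 5 = 2^5 = 32
Strings in L = 17
Complement = total - |L|
= 32 - 17
= 15

15


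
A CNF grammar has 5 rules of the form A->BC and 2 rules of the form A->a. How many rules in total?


CNF allows two rule forms:
  A -> BC (binary): 5 rules
  A -> a (terminal): 2 rules
Total = 5 + 2 = 7

7


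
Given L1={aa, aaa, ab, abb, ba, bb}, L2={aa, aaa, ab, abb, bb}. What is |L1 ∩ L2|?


L1 = {aa, aaa, ab, abb, ba, bb}
L2 = {aa, aaa, ab, abb, bb}
Checking each string in L1 against L2:
  'aa': in L2? Yes
  'aaa': in L2? Yes
  'ab': in L2? Yes
  'abb': in L2? Yes
  'ba': in L2? No
  'bb': in L2? Yes
Intersection = {aa, aaa, ab, abb, bb}
|L1 ∩ L2| = 5

5


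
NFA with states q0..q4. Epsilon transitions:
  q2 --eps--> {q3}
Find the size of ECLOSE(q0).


Starting from q0
Initialize closure = {q0}
q0 has no outgoing epsilon transitions -> nothing to add
Final closure: {q0}
Size = 1

1


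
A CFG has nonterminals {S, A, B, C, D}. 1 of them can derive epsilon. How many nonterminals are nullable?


Nonterminals: {S, A, B, C, D}
A nonterminal is nullable if it can derive epsilon
Counting nullable nonterminals: 1
Total nullable = 1

1


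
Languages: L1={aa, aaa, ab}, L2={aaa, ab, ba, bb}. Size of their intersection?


L1 = {aa, aaa, ab}
L2 = {aaa, ab, ba, bb}
Checking each string in L1 against L2:
  'aa': in L2? No
  'aaa': in L2? Yes
  'ab': in L2? Yes
Intersection = {aaa, ab}
|L1 ∩ L2| = 2

2


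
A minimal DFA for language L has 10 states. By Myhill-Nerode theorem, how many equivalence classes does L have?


Myhill-Nerode theorem:
Number of equivalence classes = number of states in minimal DFA
Minimal DFA states = 10
Therefore equivalence classes = 10

10


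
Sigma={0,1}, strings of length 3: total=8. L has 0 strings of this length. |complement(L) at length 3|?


Alphabet: {0,1}
String length: 3
Total strings of length 3 = 2^3 = 8
Strings in L = 0
Complement = total - |L|
= 8 - 0
= 8

8


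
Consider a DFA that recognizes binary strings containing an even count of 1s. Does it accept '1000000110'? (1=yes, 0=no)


DFA has 2 states: q_even (start, accept=yes) and q_odd
Processing string '1000000110' character by character:
  Position 0: read '1', 1-count=1 -> q_odd
  Position 1: read '0', 1-count=1 -> q_odd (no change)
  Position 2: read '0', 1-count=1 -> q_odd (no change)
  Position 3: read '0', 1-count=1 -> q_odd (no change)
  Position 4: read '0', 1-count=1 -> q_odd (no change)
  Position 5: read '0', 1-count=1 -> q_odd (no change)
  Position 6: read '0', 1-count=1 -> q_odd (no change)
  Position 7: read '1', 1-count=2 -> q_even
  Position 8: read '1', 1-count=3 -> q_odd
  Position 9: read '0', 1-count=3 -> q_odd (no change)
Final state: q_odd, total 1s = 3 (odd); the DFA requires an even count -> reject

0


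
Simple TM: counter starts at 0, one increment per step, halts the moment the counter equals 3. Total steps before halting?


Counter starts at 0. Counting sequence:
  Step 1: counter = 1
  Step 2: counter = 2
  Step 3: counter = 3
Counter reached 3 -> halt
Total steps = 3

3


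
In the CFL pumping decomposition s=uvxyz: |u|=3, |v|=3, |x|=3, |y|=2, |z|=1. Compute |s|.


|s| = |u| + |v| + |x| + |y| + |z|
= 3 + 3 + 3 + 2 + 1
= 6 + 3 + 3
= 9 + 3
= 12

12


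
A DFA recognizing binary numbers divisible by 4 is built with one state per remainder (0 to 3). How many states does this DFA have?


Divisibility by 4 is tracked via the remainder mod 4: 0, 1, ..., 3
The construction assigns one state to each remainder
Number of remainders = 4

4


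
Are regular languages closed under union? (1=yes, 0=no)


Regular languages are closed under:
- Union (DFA product construction)
- Intersection (DFA product construction)
- Complement (swap accept/reject states)
- Concatenation (NFA construction)
- Kleene star (NFA construction)
union is in this list
Therefore: closed

1


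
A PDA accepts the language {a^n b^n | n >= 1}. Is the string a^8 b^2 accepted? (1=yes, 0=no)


Language requires equal numbers of a's and b's
PDA pushes for each 'a', pops for each 'b'
Number of a's = 8
Number of b's = 2
8 != 2 -> Reject

0


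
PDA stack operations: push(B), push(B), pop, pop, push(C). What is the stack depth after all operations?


Tracing stack operations:
  push(B) -> stack = [B], depth=1
  push(B) -> stack = [B,B], depth=2
  pop -> removed B, stack = [B], depth=1
  pop -> removed B, stack = [], depth=0
  push(C) -> stack = [C], depth=1
Final depth = 1

1


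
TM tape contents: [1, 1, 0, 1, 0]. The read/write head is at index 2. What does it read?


Tape: [1, 1, 0, 1, 0]
Positions: 0 1 2 3 4
Values:    1 1 0 1 0
Head at position 2
tape[2] = 0

0


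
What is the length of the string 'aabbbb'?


String: 'aabbbb'
Counting characters:
  'a' appears 2 time(s)
  'b' appears 4 time(s)
Total length = 2 + 4 = 6

6


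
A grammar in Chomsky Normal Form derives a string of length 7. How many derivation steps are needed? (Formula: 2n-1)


Chomsky Normal Form derivation:
String length n = 7
Each step either:
  - Splits a nonterminal into two (n-1 such steps)
  - Converts a nonterminal to terminal (n such steps)
Total = (n-1) + n = 2n - 1
= 2(7) - 1
= 14 - 1
= 13

13


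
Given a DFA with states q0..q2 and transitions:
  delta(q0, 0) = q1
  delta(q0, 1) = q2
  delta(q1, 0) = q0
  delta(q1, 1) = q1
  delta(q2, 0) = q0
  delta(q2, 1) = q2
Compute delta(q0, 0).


Looking up transition function:
delta(q0, 0) in the table
Row: q0, Column: 0
Result: q1

q1


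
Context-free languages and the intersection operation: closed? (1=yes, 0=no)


CFL closure properties:
  Closed under: union, concatenation, Kleene star
  NOT closed under: intersection, complement
Operation 'intersection' is in not-closed list -> No (not closed)

0


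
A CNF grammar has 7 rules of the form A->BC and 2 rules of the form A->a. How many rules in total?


CNF allows two rule forms:
  A -> BC (binary): 7 rules
  A -> a (terminal): 2 rules
Total = 7 + 2 = 9

9


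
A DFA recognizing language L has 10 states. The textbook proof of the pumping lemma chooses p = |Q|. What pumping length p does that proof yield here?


Pumping lemma for regular languages (standard proof):
Take p = |Q|, the number of DFA states.
Any string of length >= |Q| passes through |Q|+1 states while reading its first |Q| symbols,
so by pigeonhole some state repeats, giving the loop that can be pumped.
Here |Q| = 10
Therefore the proof uses p = 10

10


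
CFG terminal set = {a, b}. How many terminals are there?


Terminal symbols: a, b
Counting each: a (#1), b (#2)
Total = 2

2


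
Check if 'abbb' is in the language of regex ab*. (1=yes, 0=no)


Pattern: ab*
String: 'abbb'
Pattern requires: exactly one 'a' followed by zero or more 'b's
First char is 'a' -> OK
Rest 'bbb': all b's? Yes
Result: 1

1


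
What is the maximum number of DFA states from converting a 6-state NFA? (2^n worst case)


NFA has 6 states
Subset construction: each DFA state = subset of NFA states
Maximum subsets = 2^6
2^6 = 64

64


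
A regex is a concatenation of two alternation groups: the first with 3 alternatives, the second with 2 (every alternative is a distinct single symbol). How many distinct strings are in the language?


First group: 3 alternatives
Second group: 2 alternatives
Concatenation: each choice from group 1 pairs with each from group 2
Total = 3 x 2 = 6

6


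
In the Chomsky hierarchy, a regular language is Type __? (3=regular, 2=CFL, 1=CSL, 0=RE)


Chomsky hierarchy levels:
  Type 3: Regular (DFA/NFA/regex)
  Type 2: Context-free (PDA)
  Type 1: Context-sensitive
  Type 0: Recursively enumerable (TM)
'regular' corresponds to Type 3

3


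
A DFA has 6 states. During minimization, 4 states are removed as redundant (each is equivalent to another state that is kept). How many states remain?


Original DFA: 6 states
Redundant states removed: 4
Minimized states = original - removed
= 6 - 4
= 2

2


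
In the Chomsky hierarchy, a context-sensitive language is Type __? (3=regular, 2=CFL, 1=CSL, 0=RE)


Chomsky hierarchy levels:
  Type 3: Regular (DFA/NFA/regex)
  Type 2: Context-free (PDA)
  Type 1: Context-sensitive
  Type 0: Recursively enumerable (TM)
'context-sensitive' corresponds to Type 1

1


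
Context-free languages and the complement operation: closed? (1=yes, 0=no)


CFL closure properties:
  Closed under: union, concatenation, Kleene star
  NOT closed under: intersection, complement
Operation 'complement' is in not-closed list -> No (not closed)

0


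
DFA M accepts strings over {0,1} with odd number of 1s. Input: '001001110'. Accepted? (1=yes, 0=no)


DFA has 2 states: q_even (start, accept=no) and q_odd
Processing string '001001110' character by character:
  Position 0: read '0', 1-count=0 -> q_even (no change)
  Position 1: read '0', 1-count=0 -> q_even (no change)
  Position 2: read '1', 1-count=1 -> q_odd
  Position 3: read '0', 1-count=1 -> q_odd (no change)
  Position 4: read '0', 1-count=1 -> q_odd (no change)
  Position 5: read '1', 1-count=2 -> q_even
  Position 6: read '1', 1-count=3 -> q_odd
  Position 7: read '1', 1-count=4 -> q_even
  Position 8: read '0', 1-count=4 -> q_even (no change)
Final state: q_even, total 1s = 4 (even); the DFA requires an odd count -> reject

0


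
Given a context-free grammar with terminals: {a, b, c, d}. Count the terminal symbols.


Terminal symbols: a, b, c, d
Counting each: a (#1), b (#2), c (#3), d (#4)
Total = 4

4


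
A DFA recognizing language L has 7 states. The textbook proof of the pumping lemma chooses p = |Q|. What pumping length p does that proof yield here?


Pumping lemma for regular languages (standard proof):
Take p = |Q|, the number of DFA states.
Any string of length >= |Q| passes through |Q|+1 states while reading its first |Q| symbols,
so by pigeonhole some state repeats, giving the loop that can be pumped.
Here |Q| = 7
Therefore the proof uses p = 7

7


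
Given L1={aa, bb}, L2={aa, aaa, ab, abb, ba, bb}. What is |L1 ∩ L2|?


L1 = {aa, bb}
L2 = {aa, aaa, ab, abb, ba, bb}
Checking each string in L1 against L2:
  'aa': in L2? Yes
  'bb': in L2? Yes
Intersection = {aa, bb}
|L1 ∩ L2| = 2

2


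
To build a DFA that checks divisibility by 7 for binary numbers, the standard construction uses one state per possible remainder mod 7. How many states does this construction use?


Divisibility by 7 is tracked via the remainder mod 7: 0, 1, ..., 6
The construction assigns one state to each remainder
Number of remainders = 7

7


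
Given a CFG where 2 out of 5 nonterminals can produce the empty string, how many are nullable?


Nonterminals: {S, A, B, C, D}
A nonterminal is nullable if it can derive epsilon
Counting nullable nonterminals: 2
Total nullable = 2

2


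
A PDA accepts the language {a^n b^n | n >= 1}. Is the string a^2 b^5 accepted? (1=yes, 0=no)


Language requires equal numbers of a's and b's
PDA pushes for each 'a', pops for each 'b'
Number of a's = 2
Number of b's = 5
2 != 5 -> Reject

0


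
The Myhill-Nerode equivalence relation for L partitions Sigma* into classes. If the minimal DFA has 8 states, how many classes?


Myhill-Nerode theorem:
Number of equivalence classes = number of states in minimal DFA
Minimal DFA states = 8
Therefore equivalence classes = 8

8


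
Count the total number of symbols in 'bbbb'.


String: 'bbbb'
Counting characters:
  'b' appears 4 time(s)
Total length = 0 + 4 = 4

4


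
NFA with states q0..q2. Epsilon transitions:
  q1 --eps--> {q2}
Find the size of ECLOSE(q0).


Starting from q0
Initialize closure = {q0}
q0 has no outgoing epsilon transitions -> nothing to add
Final closure: {q0}
Size = 1

1


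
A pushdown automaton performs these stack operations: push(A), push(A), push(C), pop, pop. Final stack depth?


Tracing stack operations:
  push(A) -> stack = [A], depth=1
  push(A) -> stack = [A,A], depth=2
  push(C) -> stack = [A,A,C], depth=3
  pop -> removed C, stack = [A,A], depth=2
  pop -> removed A, stack = [A], depth=1
Final depth = 1

1


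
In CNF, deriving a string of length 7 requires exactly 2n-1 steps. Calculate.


Chomsky Normal Form derivation:
String length n = 7
Each step either:
  - Splits a nonterminal into two (n-1 such steps)
  - Converts a nonterminal to terminal (n such steps)
Total = (n-1) + n = 2n - 1
= 2(7) - 1
= 14 - 1
= 13

13


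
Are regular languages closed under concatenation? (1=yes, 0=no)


Regular languages are closed under:
- Union (DFA product construction)
- Intersection (DFA product construction)
- Complement (swap accept/reject states)
- Concatenation (NFA construction)
- Kleene star (NFA construction)
concatenation is in this list
Therefore: closed

1


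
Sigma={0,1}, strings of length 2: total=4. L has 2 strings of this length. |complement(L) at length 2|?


Alphabet: {0,1}
String length: 2
Total strings of length 2 = 2^2 = 4
Strings in L = 2
Complement = total - |L|
= 4 - 2
= 2

2


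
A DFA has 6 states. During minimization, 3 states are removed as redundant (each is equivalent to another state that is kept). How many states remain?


Original DFA: 6 states
Redundant states removed: 3
Minimized states = original - removed
= 6 - 3
= 3

3


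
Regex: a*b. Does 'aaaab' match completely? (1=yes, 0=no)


Pattern: a*b
String: 'aaaab'
Pattern requires: zero or more 'a's followed by exactly one 'b'
Found 4 leading 'a's
Remaining: 'b'
Remaining is exactly 'b' -> match
Result: 1

1


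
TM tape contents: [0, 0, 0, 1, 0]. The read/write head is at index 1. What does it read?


Tape: [0, 0, 0, 1, 0]
Positions: 0 1 2 3 4
Values:    0 0 0 1 0
Head at position 1
tape[1] = 0

0


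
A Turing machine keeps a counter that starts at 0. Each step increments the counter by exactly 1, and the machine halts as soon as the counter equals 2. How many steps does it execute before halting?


Counter starts at 0. Counting sequence:
  Step 1: counter = 1
  Step 2: counter = 2
Counter reached 2 -> halt
Total steps = 2

2


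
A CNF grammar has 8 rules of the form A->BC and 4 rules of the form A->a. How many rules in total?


CNF allows two rule forms:
  A -> BC (binary): 8 rules
  A -> a (terminal): 4 rules
Total = 8 + 4 = 12

12


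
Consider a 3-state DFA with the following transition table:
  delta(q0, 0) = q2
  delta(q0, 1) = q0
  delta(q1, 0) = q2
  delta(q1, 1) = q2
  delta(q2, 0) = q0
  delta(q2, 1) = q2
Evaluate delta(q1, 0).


Looking up transition function:
delta(q1, 0) in the table
Row: q1, Column: 0
Result: q2

q2


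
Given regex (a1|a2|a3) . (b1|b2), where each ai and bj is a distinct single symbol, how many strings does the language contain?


First group: 3 alternatives
Second group: 2 alternatives
Concatenation: each choice from group 1 pairs with each from group 2
Total = 3 x 2 = 6

6


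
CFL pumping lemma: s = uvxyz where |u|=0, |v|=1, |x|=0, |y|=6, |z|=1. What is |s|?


|s| = |u| + |v| + |x| + |y| + |z|
= 0 + 1 + 0 + 6 + 1
= 1 + 0 + 7
= 1 + 7
= 8

8


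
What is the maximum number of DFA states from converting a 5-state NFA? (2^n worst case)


NFA has 5 states
Subset construction: each DFA state = subset of NFA states
Maximum subsets = 2^5
2^5 = 32

32


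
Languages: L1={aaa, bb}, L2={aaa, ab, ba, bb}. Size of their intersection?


L1 = {aaa, bb}
L2 = {aaa, ab, ba, bb}
Checking each string in L1 against L2:
  'aaa': in L2? Yes
  'bb': in L2? Yes
Intersection = {aaa, bb}
|L1 ∩ L2| = 2

2


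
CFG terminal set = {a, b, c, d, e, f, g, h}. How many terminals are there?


Terminal symbols: a, b, c, d, e, f, g, h
Counting each: a (#1), b (#2), c (#3), d (#4), e (#5), f (#6), g (#7), h (#8)
Total = 8

8


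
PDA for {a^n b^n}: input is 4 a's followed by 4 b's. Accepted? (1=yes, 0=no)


Language requires equal numbers of a's and b's
PDA pushes for each 'a', pops for each 'b'
Number of a's = 4
Number of b's = 4
4 == 4 -> Accept

1


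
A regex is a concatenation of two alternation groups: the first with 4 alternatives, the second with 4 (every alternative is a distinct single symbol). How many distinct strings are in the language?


First group: 4 alternatives
Second group: 4 alternatives
Concatenation: each choice from group 1 pairs with each from group 2
Total = 4 x 4 = 16

16


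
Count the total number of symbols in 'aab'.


String: 'aab'
Counting characters:
  'a' appears 2 time(s)
  'b' appears 1 time(s)
Total length = 2 + 1 = 3

3


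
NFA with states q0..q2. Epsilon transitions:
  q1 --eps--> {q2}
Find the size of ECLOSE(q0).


Starting from q0
Initialize closure = {q0}
q0 has no outgoing epsilon transitions -> nothing to add
Final closure: {q0}
Size = 1

1


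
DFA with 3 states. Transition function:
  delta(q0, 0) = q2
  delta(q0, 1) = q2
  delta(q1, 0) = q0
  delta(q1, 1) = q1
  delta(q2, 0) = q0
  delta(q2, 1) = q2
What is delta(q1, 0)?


Looking up transition function:
delta(q1, 0) in the table
Row: q1, Column: 0
Result: q0

q0


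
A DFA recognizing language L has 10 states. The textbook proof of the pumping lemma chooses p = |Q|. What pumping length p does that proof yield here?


Pumping lemma for regular languages (standard proof):
Take p = |Q|, the number of DFA states.
Any string of length >= |Q| passes through |Q|+1 states while reading its first |Q| symbols,
so by pigeonhole some state repeats, giving the loop that can be pumped.
Here |Q| = 10
Therefore the proof uses p = 10

10


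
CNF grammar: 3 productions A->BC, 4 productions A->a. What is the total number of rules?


CNF allows two rule forms:
  A -> BC (binary): 3 rules
  A -> a (terminal): 4 rules
Total = 3 + 4 = 7

7


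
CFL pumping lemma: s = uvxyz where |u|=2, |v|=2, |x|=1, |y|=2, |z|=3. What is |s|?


|s| = |u| + |v| + |x| + |y| + |z|
= 2 + 2 + 1 + 2 + 3
= 4 + 1 + 5
= 5 + 5
= 10

10


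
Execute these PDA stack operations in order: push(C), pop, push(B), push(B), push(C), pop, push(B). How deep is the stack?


Tracing stack operations:
  push(C) -> stack = [C], depth=1
  pop -> removed C, stack = [], depth=0
  push(B) -> stack = [B], depth=1
  push(B) -> stack = [B,B], depth=2
  push(C) -> stack = [B,B,C], depth=3
  pop -> removed C, stack = [B,B], depth=2
  push(B) -> stack = [B,B,B], depth=3
Final depth = 3

3


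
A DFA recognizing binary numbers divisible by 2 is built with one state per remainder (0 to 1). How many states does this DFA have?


Divisibility by 2 is tracked via the remainder mod 2: 0, 1, ..., 1
The construction assigns one state to each remainder
Number of remainders = 2

2


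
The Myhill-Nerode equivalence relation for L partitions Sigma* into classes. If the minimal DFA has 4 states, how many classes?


Myhill-Nerode theorem:
Number of equivalence classes = number of states in minimal DFA
Minimal DFA states = 4
Therefore equivalence classes = 4

4


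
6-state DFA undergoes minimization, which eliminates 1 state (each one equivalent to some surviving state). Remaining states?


Original DFA: 6 states
Redundant states removed: 1
Minimized states = original - removed
= 6 - 1
= 5

5


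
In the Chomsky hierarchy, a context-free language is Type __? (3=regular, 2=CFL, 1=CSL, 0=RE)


Chomsky hierarchy levels:
  Type 3: Regular (DFA/NFA/regex)
  Type 2: Context-free (PDA)
  Type 1: Context-sensitive
  Type 0: Recursively enumerable (TM)
'context-free' corresponds to Type 2

2


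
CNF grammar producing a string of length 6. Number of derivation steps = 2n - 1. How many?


Chomsky Normal Form derivation:
String length n = 6
Each step either:
  - Splits a nonterminal into two (n-1 such steps)
  - Converts a nonterminal to terminal (n such steps)
Total = (n-1) + n = 2n - 1
= 2(6) - 1
= 12 - 1
= 11

11


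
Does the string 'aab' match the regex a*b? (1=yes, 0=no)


Pattern: a*b
String: 'aab'
Pattern requires: zero or more 'a's followed by exactly one 'b'
Found 2 leading 'a's
Remaining: 'b'
Remaining is exactly 'b' -> match
Result: 1

1


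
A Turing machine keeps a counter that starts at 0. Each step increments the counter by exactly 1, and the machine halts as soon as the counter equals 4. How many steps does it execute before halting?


Counter starts at 0. Counting sequence:
  Step 1: counter = 1
  Step 2: counter = 2
  Step 3: counter = 3
  Step 4: counter = 4
Counter reached 4 -> halt
Total steps = 4

4


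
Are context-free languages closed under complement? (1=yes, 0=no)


CFL closure properties:
  Closed under: union, concatenation, Kleene star
  NOT closed under: intersection, complement
Operation 'complement' is in not-closed list -> No (not closed)

0


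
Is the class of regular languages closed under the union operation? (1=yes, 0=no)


Regular languages are closed under:
- Union (DFA product construction)
- Intersection (DFA product construction)
- Complement (swap accept/reject states)
- Concatenation (NFA construction)
- Kleene star (NFA construction)
union is in this list
Therefore: closed

1


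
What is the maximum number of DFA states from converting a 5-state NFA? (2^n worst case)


NFA has 5 states
Subset construction: each DFA state = subset of NFA states
Maximum subsets = 2^5
2^5 = 32

32


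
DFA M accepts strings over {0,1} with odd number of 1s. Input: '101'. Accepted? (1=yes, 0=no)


DFA has 2 states: q_even (start, accept=no) and q_odd
Processing string '101' character by character:
  Position 0: read '1', 1-count=1 -> q_odd
  Position 1: read '0', 1-count=1 -> q_odd (no change)
  Position 2: read '1', 1-count=2 -> q_even
Final state: q_even, total 1s = 2 (even); the DFA requires an odd count -> reject

0


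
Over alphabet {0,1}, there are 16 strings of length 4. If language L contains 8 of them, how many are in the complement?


Alphabet: {0,1}
String length: 4
Total strings of length 4 = 2^4 = 16
Strings in L = 8
Complement = total - |L|
= 16 - 8
= 8

8


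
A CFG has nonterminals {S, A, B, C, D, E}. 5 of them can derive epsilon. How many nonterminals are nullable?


Nonterminals: {S, A, B, C, D, E}
A nonterminal is nullable if it can derive epsilon
Counting nullable nonterminals: 5
Total nullable = 5

5


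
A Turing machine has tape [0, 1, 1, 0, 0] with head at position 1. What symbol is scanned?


Tape: [0, 1, 1, 0, 0]
Positions: 0 1 2 3 4
Values:    0 1 1 0 0
Head at position 1
tape[1] = 1

1


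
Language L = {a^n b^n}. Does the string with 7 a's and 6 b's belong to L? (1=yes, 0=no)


Language requires equal numbers of a's and b's
PDA pushes for each 'a', pops for each 'b'
Number of a's = 7
Number of b's = 6
7 != 6 -> Reject

0


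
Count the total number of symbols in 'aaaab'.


String: 'aaaab'
Counting characters:
  'a' appears 4 time(s)
  'b' appears 1 time(s)
Total length = 4 + 1 = 5

5


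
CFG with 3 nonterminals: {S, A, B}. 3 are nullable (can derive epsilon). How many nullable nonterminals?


Nonterminals: {S, A, B}
A nonterminal is nullable if it can derive epsilon
Counting nullable nonterminals: 3
Total nullable = 3

3


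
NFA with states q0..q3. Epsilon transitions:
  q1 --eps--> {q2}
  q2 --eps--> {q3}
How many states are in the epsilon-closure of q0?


Starting from q0
Initialize closure = {q0}
q0 has no outgoing epsilon transitions -> nothing to add
Final closure: {q0}
Size = 1

1


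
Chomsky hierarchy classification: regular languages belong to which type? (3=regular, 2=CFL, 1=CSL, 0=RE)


Chomsky hierarchy levels:
  Type 3: Regular (DFA/NFA/regex)
  Type 2: Context-free (PDA)
  Type 1: Context-sensitive
  Type 0: Recursively enumerable (TM)
'regular' corresponds to Type 3

3


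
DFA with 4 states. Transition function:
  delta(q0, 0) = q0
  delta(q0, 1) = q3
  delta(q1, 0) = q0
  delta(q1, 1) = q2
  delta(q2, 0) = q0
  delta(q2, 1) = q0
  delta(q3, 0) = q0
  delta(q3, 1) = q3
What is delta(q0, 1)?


Looking up transition function:
delta(q0, 1) in the table
Row: q0, Column: 1
Result: q3

q3


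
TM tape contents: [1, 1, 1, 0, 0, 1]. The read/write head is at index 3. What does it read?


Tape: [1, 1, 1, 0, 0, 1]
Positions: 0 1 2 3 4 5
Values:    1 1 1 0 0 1
Head at position 3
tape[3] = 0

0


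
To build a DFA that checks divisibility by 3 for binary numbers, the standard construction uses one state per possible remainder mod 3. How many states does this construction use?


Divisibility by 3 is tracked via the remainder mod 3: 0, 1, ..., 2
The construction assigns one state to each remainder
Number of remainders = 3

3


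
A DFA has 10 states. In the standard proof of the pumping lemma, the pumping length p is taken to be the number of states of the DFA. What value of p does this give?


Pumping lemma for regular languages (standard proof):
Take p = |Q|, the number of DFA states.
Any string of length >= |Q| passes through |Q|+1 states while reading its first |Q| symbols,
so by pigeonhole some state repeats, giving the loop that can be pumped.
Here |Q| = 10
Therefore the proof uses p = 10

10


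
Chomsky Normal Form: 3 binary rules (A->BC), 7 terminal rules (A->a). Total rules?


CNF allows two rule forms:
  A -> BC (binary): 3 rules
  A -> a (terminal): 7 rules
Total = 3 + 7 = 10

10


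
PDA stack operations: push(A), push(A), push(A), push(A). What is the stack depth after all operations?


Tracing stack operations:
  push(A) -> stack = [A], depth=1
  push(A) -> stack = [A,A], depth=2
  push(A) -> stack = [A,A,A], depth=3
  push(A) -> stack = [A,A,A,A], depth=4
Final depth = 4

4


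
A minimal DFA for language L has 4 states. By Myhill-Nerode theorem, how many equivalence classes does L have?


Myhill-Nerode theorem:
Number of equivalence classes = number of states in minimal DFA
Minimal DFA states = 4
Therefore equivalence classes = 4

4


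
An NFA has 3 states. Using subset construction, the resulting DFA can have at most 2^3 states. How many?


NFA has 3 states
Subset construction: each DFA state = subset of NFA states
Maximum subsets = 2^3
2^3 = 8

8


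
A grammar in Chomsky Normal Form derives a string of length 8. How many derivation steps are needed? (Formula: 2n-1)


Chomsky Normal Form derivation:
String length n = 8
Each step either:
  - Splits a nonterminal into two (n-1 such steps)
  - Converts a nonterminal to terminal (n such steps)
Total = (n-1) + n = 2n - 1
= 2(8) - 1
= 16 - 1
= 15

15


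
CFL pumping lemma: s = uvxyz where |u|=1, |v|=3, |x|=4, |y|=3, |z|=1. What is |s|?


|s| = |u| + |v| + |x| + |y| + |z|
= 1 + 3 + 4 + 3 + 1
= 4 + 4 + 4
= 8 + 4
= 12

12


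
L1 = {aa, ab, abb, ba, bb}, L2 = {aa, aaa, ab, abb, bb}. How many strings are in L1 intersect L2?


L1 = {aa, ab, abb, ba, bb}
L2 = {aa, aaa, ab, abb, bb}
Checking each string in L1 against L2:
  'aa': in L2? Yes
  'ab': in L2? Yes
  'abb': in L2? Yes
  'ba': in L2? No
  'bb': in L2? Yes
Intersection = {aa, ab, abb, bb}
|L1 ∩ L2| = 4

4


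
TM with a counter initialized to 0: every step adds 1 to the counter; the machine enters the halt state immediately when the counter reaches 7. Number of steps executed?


Counter starts at 0. Counting sequence:
  Step 1: counter = 1
  Step 2: counter = 2
  Step 3: counter = 3
  Step 4: counter = 4
  Step 5: counter = 5
  Step 6: counter = 6
  Step 7: counter = 7
Counter reached 7 -> halt
Total steps = 7

7


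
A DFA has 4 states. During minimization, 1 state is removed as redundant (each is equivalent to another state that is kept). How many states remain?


Original DFA: 4 states
Redundant states removed: 1
Minimized states = original - removed
= 4 - 1
= 3

3


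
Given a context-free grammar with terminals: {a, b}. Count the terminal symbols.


Terminal symbols: a, b
Counting each: a (#1), b (#2)
Total = 2

2


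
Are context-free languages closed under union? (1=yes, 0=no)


CFL closure properties:
  Closed under: union, concatenation, Kleene star
  NOT closed under: intersection, complement
Operation 'union' is in closed list -> Yes (closed)

1


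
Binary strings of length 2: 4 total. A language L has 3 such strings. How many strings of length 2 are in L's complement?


Alphabet: {0,1}
String length: 2
Total strings of length 2 = 2^2 = 4
Strings in L = 3
Complement = total - |L|
= 4 - 3
= 1

1


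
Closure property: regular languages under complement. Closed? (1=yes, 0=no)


Regular languages are closed under:
- Union (DFA product construction)
- Intersection (DFA product construction)
- Complement (swap accept/reject states)
- Concatenation (NFA construction)
- Kleene star (NFA construction)
complement is in this list
Therefore: closed

1


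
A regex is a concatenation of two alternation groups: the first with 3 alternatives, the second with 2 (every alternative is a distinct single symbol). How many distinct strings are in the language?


First group: 3 alternatives
Second group: 2 alternatives
Concatenation: each choice from group 1 pairs with each from group 2
Total = 3 x 2 = 6

6


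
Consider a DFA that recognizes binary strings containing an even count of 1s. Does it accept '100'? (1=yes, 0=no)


DFA has 2 states: q_even (start, accept=yes) and q_odd
Processing string '100' character by character:
  Position 0: read '1', 1-count=1 -> q_odd
  Position 1: read '0', 1-count=1 -> q_odd (no change)
  Position 2: read '0', 1-count=1 -> q_odd (no change)
Final state: q_odd, total 1s = 1 (odd); the DFA requires an even count -> reject

0


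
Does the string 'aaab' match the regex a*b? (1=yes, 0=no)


Pattern: a*b
String: 'aaab'
Pattern requires: zero or more 'a's followed by exactly one 'b'
Found 3 leading 'a's
Remaining: 'b'
Remaining is exactly 'b' -> match
Result: 1

1


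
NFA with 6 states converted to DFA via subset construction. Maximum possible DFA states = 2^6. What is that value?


NFA has 6 states
Subset construction: each DFA state = subset of NFA states
Maximum subsets = 2^6
2^6 = 64

64


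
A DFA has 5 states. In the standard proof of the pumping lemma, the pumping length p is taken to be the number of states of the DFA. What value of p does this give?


Pumping lemma for regular languages (standard proof):
Take p = |Q|, the number of DFA states.
Any string of length >= |Q| passes through |Q|+1 states while reading its first |Q| symbols,
so by pigeonhole some state repeats, giving the loop that can be pumped.
Here |Q| = 5
Therefore the proof uses p = 5

5


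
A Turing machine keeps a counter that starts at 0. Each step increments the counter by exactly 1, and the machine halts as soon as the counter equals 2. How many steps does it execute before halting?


Counter starts at 0. Counting sequence:
  Step 1: counter = 1
  Step 2: counter = 2
Counter reached 2 -> halt
Total steps = 2

2


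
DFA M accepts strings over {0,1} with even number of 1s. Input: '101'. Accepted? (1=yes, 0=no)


DFA has 2 states: q_even (start, accept=yes) and q_odd
Processing string '101' character by character:
  Position 0: read '1', 1-count=1 -> q_odd
  Position 1: read '0', 1-count=1 -> q_odd (no change)
  Position 2: read '1', 1-count=2 -> q_even
Final state: q_even, total 1s = 2 (even); the DFA requires an even count -> accept

1


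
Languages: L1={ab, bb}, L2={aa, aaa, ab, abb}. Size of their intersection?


L1 = {ab, bb}
L2 = {aa, aaa, ab, abb}
Checking each string in L1 against L2:
  'ab': in L2? Yes
  'bb': in L2? No
Intersection = {ab}
|L1 ∩ L2| = 1

1


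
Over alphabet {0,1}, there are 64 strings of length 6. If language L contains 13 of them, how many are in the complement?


Alphabet: {0,1}
String length: 6
Total strings of length 6 = 2^6 = 64
Strings in L = 13
Complement = total - |L|
= 64 - 13
= 51

51


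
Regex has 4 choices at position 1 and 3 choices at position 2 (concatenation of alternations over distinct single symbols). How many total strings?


First group: 4 alternatives
Second group: 3 alternatives
Concatenation: each choice from group 1 pairs with each from group 2
Total = 4 x 3 = 12

12


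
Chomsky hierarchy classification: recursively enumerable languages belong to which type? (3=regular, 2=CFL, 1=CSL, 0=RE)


Chomsky hierarchy levels:
  Type 3: Regular (DFA/NFA/regex)
  Type 2: Context-free (PDA)
  Type 1: Context-sensitive
  Type 0: Recursively enumerable (TM)
'recursively enumerable' corresponds to Type 0

0


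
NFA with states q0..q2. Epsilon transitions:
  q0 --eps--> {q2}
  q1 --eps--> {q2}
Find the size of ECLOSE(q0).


Starting from q0
Initialize closure = {q0}
Follow epsilon from q0 -> add q2
Final closure: {q0, q2}
Size = 2

2


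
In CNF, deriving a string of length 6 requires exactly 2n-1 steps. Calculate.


Chomsky Normal Form derivation:
String length n = 6
Each step either:
  - Splits a nonterminal into two (n-1 such steps)
  - Converts a nonterminal to terminal (n such steps)
Total = (n-1) + n = 2n - 1
= 2(6) - 1
= 12 - 1
= 11

11


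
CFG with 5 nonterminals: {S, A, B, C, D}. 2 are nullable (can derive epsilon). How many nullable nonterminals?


Nonterminals: {S, A, B, C, D}
A nonterminal is nullable if it can derive epsilon
Counting nullable nonterminals: 2
Total nullable = 2

2


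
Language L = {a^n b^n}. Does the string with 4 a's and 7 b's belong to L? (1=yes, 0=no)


Language requires equal numbers of a's and b's
PDA pushes for each 'a', pops for each 'b'
Number of a's = 4
Number of b's = 7
4 != 7 -> Reject

0


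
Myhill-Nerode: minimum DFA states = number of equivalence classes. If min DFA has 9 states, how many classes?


Myhill-Nerode theorem:
Number of equivalence classes = number of states in minimal DFA
Minimal DFA states = 9
Therefore equivalence classes = 9

9


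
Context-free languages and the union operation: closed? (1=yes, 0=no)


CFL closure properties:
  Closed under: union, concatenation, Kleene star
  NOT closed under: intersection, complement
Operation 'union' is in closed list -> Yes (closed)

1


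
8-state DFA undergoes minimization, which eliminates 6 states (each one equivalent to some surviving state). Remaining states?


Original DFA: 8 states
Redundant states removed: 6
Minimized states = original - removed
= 8 - 6
= 2

2


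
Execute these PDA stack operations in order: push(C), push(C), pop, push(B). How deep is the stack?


Tracing stack operations:
  push(C) -> stack = [C], depth=1
  push(C) -> stack = [C,C], depth=2
  pop -> removed C, stack = [C], depth=1
  push(B) -> stack = [C,B], depth=2
Final depth = 2

2


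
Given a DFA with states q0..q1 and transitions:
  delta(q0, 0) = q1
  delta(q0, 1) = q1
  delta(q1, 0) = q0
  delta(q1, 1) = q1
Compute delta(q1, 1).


Looking up transition function:
delta(q1, 1) in the table
Row: q1, Column: 1
Result: q1

q1


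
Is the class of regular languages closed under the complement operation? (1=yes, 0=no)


Regular languages are closed under:
- Union (DFA product construction)
- Intersection (DFA product construction)
- Complement (swap accept/reject states)
- Concatenation (NFA construction)
- Kleene star (NFA construction)
complement is in this list
Therefore: closed

1


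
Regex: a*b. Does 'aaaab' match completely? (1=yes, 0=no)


Pattern: a*b
String: 'aaaab'
Pattern requires: zero or more 'a's followed by exactly one 'b'
Found 4 leading 'a's
Remaining: 'b'
Remaining is exactly 'b' -> match
Result: 1

1


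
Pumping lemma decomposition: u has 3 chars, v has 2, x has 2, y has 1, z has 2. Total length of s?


|s| = |u| + |v| + |x| + |y| + |z|
= 3 + 2 + 2 + 1 + 2
= 5 + 2 + 3
= 7 + 3
= 10

10


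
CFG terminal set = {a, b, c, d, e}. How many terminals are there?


Terminal symbols: a, b, c, d, e
Counting each: a (#1), b (#2), c (#3), d (#4), e (#5)
Total = 5

5


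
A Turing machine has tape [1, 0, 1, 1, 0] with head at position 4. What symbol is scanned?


Tape: [1, 0, 1, 1, 0]
Positions: 0 1 2 3 4
Values:    1 0 1 1 0
Head at position 4
tape[4] = 0

0


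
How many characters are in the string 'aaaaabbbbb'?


String: 'aaaaabbbbb'
Counting characters:
  'a' appears 5 time(s)
  'b' appears 5 time(s)
Total length = 5 + 5 = 10

10
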